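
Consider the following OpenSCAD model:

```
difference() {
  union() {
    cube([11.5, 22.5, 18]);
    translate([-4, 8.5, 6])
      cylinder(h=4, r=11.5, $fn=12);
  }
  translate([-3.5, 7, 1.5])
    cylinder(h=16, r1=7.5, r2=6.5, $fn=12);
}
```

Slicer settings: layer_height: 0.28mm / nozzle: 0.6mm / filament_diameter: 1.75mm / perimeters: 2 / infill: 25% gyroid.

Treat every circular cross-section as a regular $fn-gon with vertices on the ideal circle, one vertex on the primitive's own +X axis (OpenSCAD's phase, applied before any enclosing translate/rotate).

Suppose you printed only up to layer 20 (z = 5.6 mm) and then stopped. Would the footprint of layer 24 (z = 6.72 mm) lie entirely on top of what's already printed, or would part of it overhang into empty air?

part overhangs

Compare the two slices. At z = 5.6: the cube (footprint 11.5×22.5) is included at this height (area 258.75 mm²); the cylinder at (-4, 8.5) does not reach this height (z outside [6, 10]); Combining (union): only the 11.5×22.5 cube is present, so the union is just that shape — area = 258.75 mm²; the cone at (-3.5, 7): at t=0.256 of its height the radius interpolates to r₁+(r₂−r₁)t = 7.244, giving a regular 12-gon of that circumradius (area = (12/2)·7.244²·sin(360°/12) = 157.42 mm²); After the difference (first − rest): starting from that combined region (258.75 mm²), the cone at (-3.5, 7) partially overlaps it — only the 31.28 mm² overlap (of its 157.42 mm²) is removed, clipping the outline — area = 227.47 mm². At z = 6.72: the 11.5×22.5 cube contributes its full rectangle (area 258.75 mm²); the cylinder at (-4, 8.5): section is a regular 12-gon, circumradius r=11.5 (area = (12/2)·11.500²·sin(360°/12) = 396.75 mm²); Taking the union: the regions partially overlap — summed areas 655.50 mm² minus the doubly-counted overlap 106.63 mm² gives 548.87 mm² — area = 548.87 mm²; the cone at (-3.5, 7): at t=0.326 of its height the radius interpolates to r₁+(r₂−r₁)t = 7.174, giving a regular 12-gon of that circumradius (area = (12/2)·7.174²·sin(360°/12) = 154.39 mm²); Taking the first minus the rest: starting from that combined region (548.87 mm²), the cone at (-3.5, 7) lies wholly inside it (removes its full 154.39 mm² and its 44.56 mm outline becomes a hole wall) — area = 394.48 mm². Checking containment: at z = 6.72 the cross-section extends beyond the z = 5.6 cross-section by about 167.01 mm².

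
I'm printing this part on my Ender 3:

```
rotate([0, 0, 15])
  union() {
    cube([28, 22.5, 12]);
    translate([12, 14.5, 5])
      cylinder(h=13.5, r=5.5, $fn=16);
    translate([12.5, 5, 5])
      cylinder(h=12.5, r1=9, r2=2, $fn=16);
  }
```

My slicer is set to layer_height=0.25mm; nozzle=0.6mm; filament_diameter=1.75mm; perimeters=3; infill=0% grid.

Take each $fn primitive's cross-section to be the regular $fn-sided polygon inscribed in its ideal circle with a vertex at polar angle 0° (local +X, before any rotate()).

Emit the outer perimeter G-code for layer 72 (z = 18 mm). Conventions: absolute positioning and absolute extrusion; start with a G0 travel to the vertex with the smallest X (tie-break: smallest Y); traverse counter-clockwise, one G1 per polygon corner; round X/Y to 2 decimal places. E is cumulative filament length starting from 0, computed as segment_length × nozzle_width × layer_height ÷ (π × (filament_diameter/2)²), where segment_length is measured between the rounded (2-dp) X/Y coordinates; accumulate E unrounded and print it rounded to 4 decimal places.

At z = 18 mm: the cube does not reach this height (z outside [0, 12]); the r=5.5 cylinder at (12, 14.5) gives a regular 16-gon of circumradius 5.5 (constant along its height); the cone at (12.5, 5) is absent (z outside [5, 17.5]); Combining (union): only the r=5.5 cylinder at (12, 14.5) is present, so the union is just that shape — 1 connected region; (whole slice rotated 15° about Z — lengths, areas and connectivity unchanged). The outline is a single polygon with 16 vertices. Extrusion per mm of travel: 0.6 × 0.25 / (π × 0.875²) = 0.062363. Accumulating E over each segment gives final E = 2.1408.

G0 X2.39 Y17.83 Z18.00
G1 X2.53 Y15.69 E0.1337
G1 X3.47 Y13.76 E0.2676
G1 X5.09 Y12.35 E0.4016
G1 X7.12 Y11.66 E0.5353
G1 X9.26 Y11.80 E0.6690
G1 X11.19 Y12.75 E0.8032
G1 X12.60 Y14.36 E0.9366
G1 X13.29 Y16.39 E1.0703
G1 X13.15 Y18.54 E1.2047
G1 X12.20 Y20.46 E1.3383
G1 X10.59 Y21.87 E1.4718
G1 X8.56 Y22.56 E1.6055
G1 X6.41 Y22.42 E1.7398
G1 X4.49 Y21.48 E1.8731
G1 X3.08 Y19.86 E2.0071
G1 X2.39 Y17.83 E2.1408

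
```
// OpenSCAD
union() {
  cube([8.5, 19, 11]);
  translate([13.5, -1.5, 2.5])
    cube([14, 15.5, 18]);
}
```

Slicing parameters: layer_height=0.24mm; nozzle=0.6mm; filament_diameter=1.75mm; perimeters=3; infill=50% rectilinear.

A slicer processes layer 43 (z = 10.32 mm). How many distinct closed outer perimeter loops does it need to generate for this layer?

At z = 10.32 mm: the cube is present — its section is the full 8.5×19 rectangle; the cube at (13.5, -1.5) is present — its section is the full 14×15.5 rectangle; Taking the union: the 2 present regions are separate (no shared area or edge), so areas and boundary lengths simply add and each stays a separate island — 2 connected regions. The result has 2 disconnected regions.

2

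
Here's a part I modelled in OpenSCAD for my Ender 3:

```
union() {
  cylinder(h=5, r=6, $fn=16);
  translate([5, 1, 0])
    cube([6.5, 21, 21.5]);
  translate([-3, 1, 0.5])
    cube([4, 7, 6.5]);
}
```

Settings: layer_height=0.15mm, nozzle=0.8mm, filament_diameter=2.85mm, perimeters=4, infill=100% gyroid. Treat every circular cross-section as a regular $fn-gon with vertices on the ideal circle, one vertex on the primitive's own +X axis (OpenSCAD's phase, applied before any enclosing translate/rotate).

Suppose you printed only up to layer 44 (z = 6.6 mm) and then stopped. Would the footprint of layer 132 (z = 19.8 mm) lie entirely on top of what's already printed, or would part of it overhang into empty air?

entirely on top

Compare the two slices. At z = 6.6: the cylinder does not reach this height (z outside [0, 5]); the 6.5×21 cube at (5, 1) contributes its full rectangle (area 136.50 mm²); the cube at (-3, 1) (footprint 4×7) is included at this height (area 28.00 mm²); Combining (union): the 2 present regions are separate (no shared area or edge), so areas and boundary lengths simply add and each stays a separate island — area = 164.50 mm². At z = 19.8: the cylinder is absent (z outside [0, 5]); the cube at (5, 1) (footprint 6.5×21) is included at this height (area 136.50 mm²); the cube at (-3, 1) is not intersected at this z (z outside [0.5, 7]); Combining (union): only the 6.5×21 cube at (5, 1) is present, so the union is just that shape — area = 136.50 mm². Checking containment: the cross-section at z = 19.8 is a subset of the cross-section at z = 6.6.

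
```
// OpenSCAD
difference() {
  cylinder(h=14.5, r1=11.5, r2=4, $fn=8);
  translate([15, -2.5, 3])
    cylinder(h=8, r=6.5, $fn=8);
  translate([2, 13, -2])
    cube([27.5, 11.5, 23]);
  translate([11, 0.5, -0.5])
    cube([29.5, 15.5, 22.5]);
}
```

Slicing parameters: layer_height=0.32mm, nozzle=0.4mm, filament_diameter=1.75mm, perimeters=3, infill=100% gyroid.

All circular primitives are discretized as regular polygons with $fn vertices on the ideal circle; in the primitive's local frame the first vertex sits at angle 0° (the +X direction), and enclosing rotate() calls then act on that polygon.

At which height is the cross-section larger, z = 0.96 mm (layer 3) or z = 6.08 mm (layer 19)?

Layer 3 (z = 0.96): the cone (r1=11.5→r2=4) has section circumradius 11.003 here — a regular 8-gon (area = (8/2)·11.003²·sin(360°/8) = 342.45 mm²); the cylinder at (15, -2.5) is not intersected at this z (z outside [3, 11]); the cube at (2, 13) (footprint 27.5×11.5) is included at this height (area 316.25 mm²); the cube at (11, 0.5) (footprint 29.5×15.5) is included at this height (area 457.25 mm²); Taking the first minus the rest: starting from the cone (342.45 mm²), the 27.5×11.5 cube at (2, 13) misses the remaining region (no effect); the 29.5×15.5 cube at (11, 0.5) misses the remaining region (no effect) — area = 342.45 mm². So its area = 342.45 mm². Layer 19 (z = 6.08): the cone: at t=0.419 of its height the radius interpolates to r₁+(r₂−r₁)t = 8.355, giving a regular 8-gon of that circumradius (area = (8/2)·8.355²·sin(360°/8) = 197.45 mm²); the r=6.5 cylinder at (15, -2.5) gives a regular 8-gon of circumradius 6.5 (constant along its height) (area = (8/2)·6.500²·sin(360°/8) = 119.50 mm²); the 27.5×11.5 cube at (2, 13) contributes its full rectangle (area 316.25 mm²); the cube at (11, 0.5) (footprint 29.5×15.5) is included at this height (area 457.25 mm²); After the difference (first − rest): starting from the cone (197.45 mm²), the r=6.5 cylinder at (15, -2.5) misses the remaining region (no effect); the 27.5×11.5 cube at (2, 13) misses the remaining region (no effect); the 29.5×15.5 cube at (11, 0.5) misses the remaining region (no effect) — area = 197.45 mm². So its area = 197.45 mm². Layer 3 is larger (342.45 vs 197.45 mm²).

layer 3 (z = 0.96 mm)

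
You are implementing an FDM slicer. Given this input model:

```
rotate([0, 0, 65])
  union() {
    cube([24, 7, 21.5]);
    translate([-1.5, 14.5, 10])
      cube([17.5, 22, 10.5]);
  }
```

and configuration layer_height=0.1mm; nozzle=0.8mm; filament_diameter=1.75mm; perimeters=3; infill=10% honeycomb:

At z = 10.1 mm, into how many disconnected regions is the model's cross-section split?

At z = 10.1 mm: the cube (footprint 24×7) is included at this height; the cube at (-1.5, 14.5) (footprint 17.5×22) is included at this height; Combining (union): the 2 present regions are separate (no shared area or edge), so areas and boundary lengths simply add and each stays a separate island — 2 connected regions; (whole slice rotated 65° about Z — lengths, areas and connectivity unchanged). The result has 2 disconnected regions.

2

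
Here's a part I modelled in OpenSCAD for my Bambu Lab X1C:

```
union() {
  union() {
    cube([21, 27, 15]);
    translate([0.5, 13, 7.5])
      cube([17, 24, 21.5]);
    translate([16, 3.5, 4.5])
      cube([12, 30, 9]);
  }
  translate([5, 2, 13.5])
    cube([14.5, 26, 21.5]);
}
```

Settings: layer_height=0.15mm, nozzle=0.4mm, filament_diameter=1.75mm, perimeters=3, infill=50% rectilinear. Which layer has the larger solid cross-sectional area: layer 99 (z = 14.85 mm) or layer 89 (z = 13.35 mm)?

layer 89 (z = 13.35 mm)

Layer 99 (z = 14.85): the cube (footprint 21×27) is included at this height (area 567.00 mm²); the cube at (0.5, 13) (footprint 17×24) is included at this height (area 408.00 mm²); the cube at (16, 3.5) is not intersected at this z (z outside [4.5, 13.5]); Combining (union): the regions partially overlap — summed areas 975.00 mm² minus the doubly-counted overlap 238.00 mm² gives 737.00 mm² — area = 737.00 mm²; the cube at (5, 2) is present — its section is the full 14.5×26 rectangle (area 377.00 mm²); Combining (union): the regions partially overlap — summed areas 1114.00 mm² minus the doubly-counted overlap 375.00 mm² gives 739.00 mm² — area = 739.00 mm². So its area = 739.00 mm². Layer 89 (z = 13.35): the 21×27 cube contributes its full rectangle (area 567.00 mm²); the cube at (0.5, 13) is present — its section is the full 17×24 rectangle (area 408.00 mm²); the cube at (16, 3.5) (footprint 12×30) is included at this height (area 360.00 mm²); Merging all regions: the regions partially overlap — summed areas 1335.00 mm² minus the doubly-counted overlap 365.25 mm² gives 969.75 mm² — area = 969.75 mm²; the cube at (5, 2) is not intersected at this z (z outside [13.5, 35]); Taking the union: only the result so far is present, so the union is just that shape — area = 969.75 mm². So its area = 969.75 mm². Layer 89 is larger (969.75 vs 739.00 mm²).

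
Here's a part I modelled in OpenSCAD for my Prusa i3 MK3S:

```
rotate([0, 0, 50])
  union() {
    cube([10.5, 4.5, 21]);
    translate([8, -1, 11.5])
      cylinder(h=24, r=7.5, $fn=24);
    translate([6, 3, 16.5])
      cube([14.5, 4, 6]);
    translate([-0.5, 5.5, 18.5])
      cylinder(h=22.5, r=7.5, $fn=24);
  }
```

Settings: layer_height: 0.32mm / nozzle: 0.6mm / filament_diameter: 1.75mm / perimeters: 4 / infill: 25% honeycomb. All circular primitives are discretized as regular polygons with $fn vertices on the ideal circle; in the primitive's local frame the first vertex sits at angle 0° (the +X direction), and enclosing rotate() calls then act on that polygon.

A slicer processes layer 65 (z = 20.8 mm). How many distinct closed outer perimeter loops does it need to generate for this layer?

At z = 20.8 mm: the cube (footprint 10.5×4.5) is included at this height; the r=7.5 cylinder at (8, -1) gives a regular 24-gon of circumradius 7.5 (constant along its height); the 14.5×4 cube at (6, 3) contributes its full rectangle; the cylinder at (-0.5, 5.5): section is a regular 24-gon, circumradius r=7.5; Combining (union): the regions partially overlap (shared area 100.06 mm²), so overlapping operands fuse into one piece — 1 connected region; (whole slice rotated 50° about Z — lengths, areas and connectivity unchanged). The result has 1 disconnected region.

1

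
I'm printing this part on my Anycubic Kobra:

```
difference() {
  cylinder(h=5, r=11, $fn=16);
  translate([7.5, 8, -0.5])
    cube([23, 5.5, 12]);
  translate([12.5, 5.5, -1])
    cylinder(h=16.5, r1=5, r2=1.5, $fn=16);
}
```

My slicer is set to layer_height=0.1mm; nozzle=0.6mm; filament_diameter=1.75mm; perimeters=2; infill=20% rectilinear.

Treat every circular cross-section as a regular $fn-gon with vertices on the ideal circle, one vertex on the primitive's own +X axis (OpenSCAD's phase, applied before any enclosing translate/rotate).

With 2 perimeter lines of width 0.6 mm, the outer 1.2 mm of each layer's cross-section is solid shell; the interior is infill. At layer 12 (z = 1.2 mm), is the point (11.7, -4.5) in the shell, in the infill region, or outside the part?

At z = 1.2 mm: the cylinder: section is a regular 16-gon, circumradius r=11; the 23×5.5 cube at (7.5, 8) contributes its full rectangle; the cone at (12.5, 5.5) contributes a regular 16-gon of circumradius 4.533 (interpolated between r1=5 and r2=1.5 at t=0.133); Subtracting the remaining from the first: starting from the r=11 cylinder, the 23×5.5 cube at (7.5, 8) misses the remaining region (no effect); the cone at (12.5, 5.5) partially overlaps it — only the 6.95 mm² overlap (of its 62.92 mm²) is removed, clipping the outline — 1 connected region. Overall, the cross-section is a single solid region. The nearest boundary edge runs (11.00, 0.00)→(10.16, -4.21); distance from the point to it = 1.56 mm. The point is not inside any of the regions above, so it lies outside the cross-section (1.56 mm from the nearest boundary).

outside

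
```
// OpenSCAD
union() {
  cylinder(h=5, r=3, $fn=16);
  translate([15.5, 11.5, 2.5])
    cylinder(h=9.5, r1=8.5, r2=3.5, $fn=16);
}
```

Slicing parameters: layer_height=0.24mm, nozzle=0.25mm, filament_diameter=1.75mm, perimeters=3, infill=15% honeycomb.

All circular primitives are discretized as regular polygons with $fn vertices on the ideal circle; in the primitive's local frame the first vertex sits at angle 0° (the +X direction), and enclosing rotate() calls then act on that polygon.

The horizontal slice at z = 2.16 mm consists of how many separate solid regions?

At z = 2.16 mm: the cylinder: section is a regular 16-gon, circumradius r=3; the cone at (15.5, 11.5) does not reach this height (z outside [2.5, 12]); Merging all regions: only the r=3 cylinder is present, so the union is just that shape — 1 connected region. The result has 1 disconnected region.

1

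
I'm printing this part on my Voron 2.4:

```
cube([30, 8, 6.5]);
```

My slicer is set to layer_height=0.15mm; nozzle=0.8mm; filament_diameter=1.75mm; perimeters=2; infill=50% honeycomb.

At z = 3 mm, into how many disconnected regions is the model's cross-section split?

1

At z = 3 mm: the 30×8 cube contributes its full rectangle. The result has 1 disconnected region.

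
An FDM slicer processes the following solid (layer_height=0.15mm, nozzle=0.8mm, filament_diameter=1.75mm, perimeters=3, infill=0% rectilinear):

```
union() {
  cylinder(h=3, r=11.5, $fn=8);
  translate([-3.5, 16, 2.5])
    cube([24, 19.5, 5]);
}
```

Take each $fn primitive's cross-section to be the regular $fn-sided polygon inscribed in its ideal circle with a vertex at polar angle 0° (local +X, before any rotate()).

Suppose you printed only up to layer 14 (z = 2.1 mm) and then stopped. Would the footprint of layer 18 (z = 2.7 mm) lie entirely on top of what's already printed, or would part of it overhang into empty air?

Compare the two slices. At z = 2.1: the r=11.5 cylinder gives a regular 8-gon of circumradius 11.5 (constant along its height) (area = (8/2)·11.500²·sin(360°/8) = 374.06 mm²); the cube at (-3.5, 16) does not reach this height (z outside [2.5, 7.5]); Taking the union: only the r=11.5 cylinder is present, so the union is just that shape — area = 374.06 mm². At z = 2.7: the cylinder: section is a regular 8-gon, circumradius r=11.5 (area = (8/2)·11.500²·sin(360°/8) = 374.06 mm²); the 24×19.5 cube at (-3.5, 16) contributes its full rectangle (area 468.00 mm²); Taking the union: the 2 present regions are separate (no shared area or edge), so areas and boundary lengths simply add and each stays a separate island — area = 842.06 mm². Checking containment: at z = 2.7 the cross-section extends beyond the z = 2.1 cross-section by about 468.00 mm².

part overhangs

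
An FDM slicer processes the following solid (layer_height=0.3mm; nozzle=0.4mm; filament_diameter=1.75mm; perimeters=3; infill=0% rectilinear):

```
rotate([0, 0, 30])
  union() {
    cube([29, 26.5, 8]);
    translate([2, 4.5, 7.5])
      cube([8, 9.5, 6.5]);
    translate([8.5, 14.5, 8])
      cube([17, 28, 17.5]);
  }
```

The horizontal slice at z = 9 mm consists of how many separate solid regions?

At z = 9 mm: the cube is absent (z outside [0, 8]); the cube at (2, 4.5) (footprint 8×9.5) is included at this height; the cube at (8.5, 14.5) (footprint 17×28) is included at this height; Merging all regions: the 2 present regions are separate (no shared area or edge), so areas and boundary lengths simply add and each stays a separate island — 2 connected regions; (whole slice rotated 30° about Z — lengths, areas and connectivity unchanged). The result has 2 disconnected regions.

2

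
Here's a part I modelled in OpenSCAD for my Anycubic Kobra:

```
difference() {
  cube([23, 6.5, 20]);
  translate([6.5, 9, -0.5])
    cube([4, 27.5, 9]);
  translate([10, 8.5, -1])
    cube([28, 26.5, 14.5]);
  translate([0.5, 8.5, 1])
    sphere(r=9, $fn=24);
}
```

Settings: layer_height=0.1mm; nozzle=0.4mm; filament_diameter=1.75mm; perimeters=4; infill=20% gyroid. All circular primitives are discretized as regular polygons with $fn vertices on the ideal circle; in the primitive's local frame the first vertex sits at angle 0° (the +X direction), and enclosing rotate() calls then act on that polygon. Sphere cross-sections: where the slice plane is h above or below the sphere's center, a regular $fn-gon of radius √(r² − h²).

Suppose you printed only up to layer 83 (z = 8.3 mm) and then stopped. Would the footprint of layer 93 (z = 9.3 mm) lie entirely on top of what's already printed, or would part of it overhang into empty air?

part overhangs

Compare the two slices. At z = 8.3: the cube is present — its section is the full 23×6.5 rectangle (area 149.50 mm²); the cube at (6.5, 9) (footprint 4×27.5) is included at this height (area 110.00 mm²); the cube at (10, 8.5) (footprint 28×26.5) is included at this height (area 742.00 mm²); the r=9 sphere at (0.5, 8.5) contributes a regular 24-gon of circumradius √(9²−7.3²) = 5.264 (area = (24/2)·5.264²·sin(360°/24) = 86.06 mm²); After the difference (first − rest): starting from the 23×6.5 cube (149.50 mm²), the 4×27.5 cube at (6.5, 9) misses the remaining region (no effect); the 28×26.5 cube at (10, 8.5) misses the remaining region (no effect); the r=9 sphere at (0.5, 8.5) partially overlaps it — only the 12.92 mm² overlap (of its 86.06 mm²) is removed, clipping the outline — area = 136.58 mm². At z = 9.3: the 23×6.5 cube contributes its full rectangle (area 149.50 mm²); the cube at (6.5, 9) does not reach this height (z outside [-0.5, 8.5]); the cube at (10, 8.5) is present — its section is the full 28×26.5 rectangle (area 742.00 mm²); the r=9 sphere at (0.5, 8.5) slices to a regular 24-gon of circumradius 3.480 (√(r²−h²) with h=8.3 from center) (area = (24/2)·3.480²·sin(360°/24) = 37.61 mm²); After the difference (first − rest): starting from the 23×6.5 cube (149.50 mm²), the 28×26.5 cube at (10, 8.5) misses the remaining region (no effect); the r=9 sphere at (0.5, 8.5) partially overlaps it — only the 3.61 mm² overlap (of its 37.61 mm²) is removed, clipping the outline — area = 145.89 mm². Checking containment: at z = 9.3 the cross-section extends beyond the z = 8.3 cross-section by about 9.31 mm².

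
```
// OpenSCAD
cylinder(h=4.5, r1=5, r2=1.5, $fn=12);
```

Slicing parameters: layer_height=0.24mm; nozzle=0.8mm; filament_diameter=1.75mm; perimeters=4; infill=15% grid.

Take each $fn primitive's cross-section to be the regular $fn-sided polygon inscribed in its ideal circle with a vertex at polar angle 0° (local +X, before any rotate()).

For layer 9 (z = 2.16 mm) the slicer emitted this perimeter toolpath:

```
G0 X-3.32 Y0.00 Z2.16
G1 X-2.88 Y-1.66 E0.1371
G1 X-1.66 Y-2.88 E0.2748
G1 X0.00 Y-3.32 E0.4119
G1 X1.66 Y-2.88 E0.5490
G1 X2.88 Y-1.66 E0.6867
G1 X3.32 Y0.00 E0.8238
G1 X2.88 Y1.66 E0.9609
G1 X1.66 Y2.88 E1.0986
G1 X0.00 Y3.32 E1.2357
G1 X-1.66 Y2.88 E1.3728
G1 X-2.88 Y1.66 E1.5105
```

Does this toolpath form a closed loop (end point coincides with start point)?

Start point (G0): (-3.32, 0.00). End point (last G1): the path does not return to the start — open.

no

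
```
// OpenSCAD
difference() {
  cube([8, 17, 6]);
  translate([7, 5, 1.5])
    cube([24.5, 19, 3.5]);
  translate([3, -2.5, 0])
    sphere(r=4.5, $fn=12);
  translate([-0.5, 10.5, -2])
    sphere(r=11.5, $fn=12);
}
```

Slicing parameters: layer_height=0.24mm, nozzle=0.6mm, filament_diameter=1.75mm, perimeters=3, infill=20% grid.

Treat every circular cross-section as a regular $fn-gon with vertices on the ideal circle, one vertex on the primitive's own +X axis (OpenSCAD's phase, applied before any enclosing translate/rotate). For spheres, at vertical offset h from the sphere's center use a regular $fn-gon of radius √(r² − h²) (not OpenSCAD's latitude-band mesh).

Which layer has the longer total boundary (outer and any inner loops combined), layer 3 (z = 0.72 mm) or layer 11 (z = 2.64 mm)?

layer 11 (z = 2.64 mm)

Layer 3 (z = 0.72): the cube is present — its section is the full 8×17 rectangle (perimeter 50.00 mm); the cube at (7, 5) is not intersected at this z (z outside [1.5, 5]); the r=4.5 sphere at (3, -2.5) contributes a regular 12-gon of circumradius √(4.5²−0.72²) = 4.442 (perimeter = 2·12·4.442·sin(180°/12) = 27.59 mm); the r=11.5 sphere at (-0.5, 10.5) slices to a regular 12-gon of circumradius 11.174 (√(r²−h²) with h=2.72 from center) (perimeter = 2·12·11.174·sin(180°/12) = 69.41 mm); Subtracting the remaining from the first: starting from the 8×17 cube, the r=4.5 sphere at (3, -2.5) partially overlaps it — only the 8.96 mm² overlap (of its 59.19 mm²) is removed, clipping the outline; the r=11.5 sphere at (-0.5, 10.5) partially overlaps it — only the 121.39 mm² overlap (of its 374.55 mm²) is removed, clipping the outline — boundary = 10.45 mm. So its perimeter = 10.45 mm. Layer 11 (z = 2.64): the cube is present — its section is the full 8×17 rectangle (perimeter 50.00 mm); the 24.5×19 cube at (7, 5) contributes its full rectangle (perimeter 87.00 mm); the r=4.5 sphere at (3, -2.5) slices to a regular 12-gon of circumradius 3.644 (√(r²−h²) with h=2.64 from center) (perimeter = 2·12·3.644·sin(180°/12) = 22.64 mm); the r=11.5 sphere at (-0.5, 10.5) slices to a regular 12-gon of circumradius 10.522 (√(r²−h²) with h=4.64 from center) (perimeter = 2·12·10.522·sin(180°/12) = 65.36 mm); Taking the first minus the rest: starting from the 8×17 cube, the 24.5×19 cube at (7, 5) partially overlaps it — only the 12.00 mm² overlap (of its 465.50 mm²) is removed, clipping the outline; the r=4.5 sphere at (3, -2.5) partially overlaps it — only the 3.71 mm² overlap (of its 39.84 mm²) is removed, clipping the outline; the r=11.5 sphere at (-0.5, 10.5) partially overlaps it — only the 110.19 mm² overlap (of its 332.16 mm²) is removed, clipping the outline — boundary = 17.50 mm. So its perimeter = 17.50 mm. Layer 11 is larger (17.50 vs 10.45 mm).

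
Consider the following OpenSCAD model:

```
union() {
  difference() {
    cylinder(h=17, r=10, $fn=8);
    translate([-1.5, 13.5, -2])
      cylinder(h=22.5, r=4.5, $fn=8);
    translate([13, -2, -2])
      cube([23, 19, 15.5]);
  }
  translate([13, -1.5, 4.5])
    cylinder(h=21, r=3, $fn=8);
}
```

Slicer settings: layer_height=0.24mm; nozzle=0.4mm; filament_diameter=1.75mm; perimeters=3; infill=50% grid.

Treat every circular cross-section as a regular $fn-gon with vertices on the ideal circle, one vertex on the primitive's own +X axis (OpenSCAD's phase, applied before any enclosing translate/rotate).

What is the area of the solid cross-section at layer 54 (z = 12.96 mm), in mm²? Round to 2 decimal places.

307.56 mm²

At z = 12.96 mm: the cylinder: section is a regular 8-gon, circumradius r=10 (area = (8/2)·10.000²·sin(360°/8) = 282.84 mm²); the r=4.5 cylinder at (-1.5, 13.5) contributes a regular 8-gon of circumradius 4.5 (area = (8/2)·4.500²·sin(360°/8) = 57.28 mm²); the cube at (13, -2) (footprint 23×19) is included at this height (area 437.00 mm²); After the difference (first − rest): starting from the r=10 cylinder (282.84 mm²), the r=4.5 cylinder at (-1.5, 13.5) partially overlaps it — only the 0.74 mm² overlap (of its 57.28 mm²) is removed, clipping the outline; the 23×19 cube at (13, -2) misses the remaining region (no effect) — area = 282.10 mm²; the cylinder at (13, -1.5): section is a regular 8-gon, circumradius r=3 (area = (8/2)·3.000²·sin(360°/8) = 25.46 mm²); Taking the union: the 2 present regions are separate (no shared area or edge), so areas and boundary lengths simply add and each stays a separate island — area = 307.56 mm². Overall, the cross-section has 2 separate islands. Net area = 307.56 mm².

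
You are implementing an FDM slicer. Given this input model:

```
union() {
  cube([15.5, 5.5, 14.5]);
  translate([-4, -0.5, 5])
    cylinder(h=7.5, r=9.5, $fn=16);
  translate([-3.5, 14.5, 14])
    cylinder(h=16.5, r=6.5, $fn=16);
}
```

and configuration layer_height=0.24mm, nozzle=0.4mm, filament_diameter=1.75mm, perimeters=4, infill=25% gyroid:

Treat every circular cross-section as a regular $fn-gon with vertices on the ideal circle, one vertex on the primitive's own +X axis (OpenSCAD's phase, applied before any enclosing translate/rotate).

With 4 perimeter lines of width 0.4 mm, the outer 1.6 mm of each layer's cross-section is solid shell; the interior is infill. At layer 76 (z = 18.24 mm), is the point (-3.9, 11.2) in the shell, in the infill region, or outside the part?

infill

At z = 18.24 mm: the cube does not reach this height (z outside [0, 14.5]); the cylinder at (-4, -0.5) is not intersected at this z (z outside [5, 12.5]); the r=6.5 cylinder at (-3.5, 14.5) contributes a regular 16-gon of circumradius 6.5; Taking the union: only the r=6.5 cylinder at (-3.5, 14.5) is present, so the union is just that shape — 1 connected region. Overall, the cross-section is a single solid region. The nearest boundary edge runs (-5.99, 8.49)→(-3.50, 8.00); distance from the point to it = 3.06 mm. The point is inside the cross-section and 3.06 mm from the nearest boundary — more than the 1.6 mm shell width (4 × 0.4), so it's in the infill interior.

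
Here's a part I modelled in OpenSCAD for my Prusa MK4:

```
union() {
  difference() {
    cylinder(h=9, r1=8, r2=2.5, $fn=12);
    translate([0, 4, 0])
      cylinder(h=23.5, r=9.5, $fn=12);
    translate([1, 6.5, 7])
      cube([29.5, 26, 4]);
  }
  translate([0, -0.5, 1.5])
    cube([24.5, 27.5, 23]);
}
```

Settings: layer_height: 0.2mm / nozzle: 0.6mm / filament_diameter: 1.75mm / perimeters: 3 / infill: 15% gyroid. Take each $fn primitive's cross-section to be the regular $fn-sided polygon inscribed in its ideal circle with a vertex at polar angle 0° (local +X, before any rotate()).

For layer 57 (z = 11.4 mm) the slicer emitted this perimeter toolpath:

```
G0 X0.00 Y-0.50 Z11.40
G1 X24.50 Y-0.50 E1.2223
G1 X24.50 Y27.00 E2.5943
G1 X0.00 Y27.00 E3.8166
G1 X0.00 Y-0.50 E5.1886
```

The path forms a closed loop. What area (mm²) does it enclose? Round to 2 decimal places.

Apply the shoelace formula to the sequence of (X, Y) vertices; enclosed area = 673.75 mm².

673.75 mm²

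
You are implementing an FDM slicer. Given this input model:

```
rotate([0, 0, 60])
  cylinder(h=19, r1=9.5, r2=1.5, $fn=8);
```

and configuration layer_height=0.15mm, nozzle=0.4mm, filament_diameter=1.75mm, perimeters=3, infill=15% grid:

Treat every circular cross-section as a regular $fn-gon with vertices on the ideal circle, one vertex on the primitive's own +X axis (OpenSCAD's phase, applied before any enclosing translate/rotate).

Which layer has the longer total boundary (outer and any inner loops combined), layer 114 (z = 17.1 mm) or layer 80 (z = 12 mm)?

layer 80 (z = 12 mm)

Layer 114 (z = 17.1): the cone contributes a regular 8-gon of circumradius 2.300 (interpolated between r1=9.5 and r2=1.5 at t=0.900) (perimeter = 2·8·2.300·sin(180°/8) = 14.08 mm); (whole slice rotated 60° about Z — lengths, areas and connectivity unchanged). So its perimeter = 14.08 mm. Layer 80 (z = 12): the cone contributes a regular 8-gon of circumradius 4.447 (interpolated between r1=9.5 and r2=1.5 at t=0.632) (perimeter = 2·8·4.447·sin(180°/8) = 27.23 mm); (rotated 60° about Z; rotation is an isometry so areas/perimeters/island counts are preserved). So its perimeter = 27.23 mm. Layer 80 is larger (27.23 vs 14.08 mm).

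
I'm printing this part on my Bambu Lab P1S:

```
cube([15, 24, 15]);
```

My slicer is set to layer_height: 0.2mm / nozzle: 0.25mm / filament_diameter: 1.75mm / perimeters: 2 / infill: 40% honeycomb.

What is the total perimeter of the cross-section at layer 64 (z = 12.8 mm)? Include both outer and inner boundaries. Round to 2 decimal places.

78.00 mm

At z = 12.8 mm: the cube (footprint 15×24) is included at this height (perimeter 78.00 mm). Overall, the cross-section is a single solid region. Total boundary length (outer) = 78.00 mm.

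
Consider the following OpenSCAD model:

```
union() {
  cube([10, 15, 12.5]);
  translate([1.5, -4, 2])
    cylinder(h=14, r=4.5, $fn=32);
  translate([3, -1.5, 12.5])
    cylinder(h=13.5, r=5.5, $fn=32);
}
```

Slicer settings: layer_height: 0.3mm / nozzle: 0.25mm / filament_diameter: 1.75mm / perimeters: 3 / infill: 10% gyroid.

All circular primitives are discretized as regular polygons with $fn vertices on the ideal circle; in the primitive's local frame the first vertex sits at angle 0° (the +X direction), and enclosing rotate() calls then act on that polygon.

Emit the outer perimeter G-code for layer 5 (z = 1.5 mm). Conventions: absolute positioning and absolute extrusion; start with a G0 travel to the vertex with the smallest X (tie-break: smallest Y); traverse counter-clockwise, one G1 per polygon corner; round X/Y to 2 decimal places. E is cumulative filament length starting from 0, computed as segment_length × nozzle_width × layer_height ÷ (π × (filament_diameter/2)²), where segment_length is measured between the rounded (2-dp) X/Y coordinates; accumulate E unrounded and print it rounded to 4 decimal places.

At z = 1.5 mm: the cube (footprint 10×15) is included at this height; the cylinder at (1.5, -4) is absent (z outside [2, 16]); the cylinder at (3, -1.5) is not intersected at this z (z outside [12.5, 26]); Merging all regions: only the 10×15 cube is present, so the union is just that shape — 1 connected region. The outline is a single polygon with 4 vertices. Extrusion per mm of travel: 0.25 × 0.3 / (π × 0.875²) = 0.031181. Accumulating E over each segment gives final E = 1.5591.

G0 X0.00 Y0.00 Z1.50
G1 X10.00 Y0.00 E0.3118
G1 X10.00 Y15.00 E0.7795
G1 X0.00 Y15.00 E1.0913
G1 X0.00 Y0.00 E1.5591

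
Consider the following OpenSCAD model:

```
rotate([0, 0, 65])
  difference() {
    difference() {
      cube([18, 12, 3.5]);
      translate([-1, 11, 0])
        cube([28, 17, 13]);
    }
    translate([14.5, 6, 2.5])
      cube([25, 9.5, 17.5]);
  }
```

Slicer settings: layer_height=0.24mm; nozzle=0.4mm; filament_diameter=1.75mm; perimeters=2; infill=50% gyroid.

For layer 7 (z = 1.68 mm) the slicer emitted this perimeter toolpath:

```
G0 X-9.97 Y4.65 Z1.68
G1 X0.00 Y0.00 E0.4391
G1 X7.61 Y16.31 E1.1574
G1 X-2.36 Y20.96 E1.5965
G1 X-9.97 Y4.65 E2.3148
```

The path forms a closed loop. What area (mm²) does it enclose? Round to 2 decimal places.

Apply the shoelace formula to the sequence of (X, Y) vertices; enclosed area = 198.00 mm².

198.00 mm²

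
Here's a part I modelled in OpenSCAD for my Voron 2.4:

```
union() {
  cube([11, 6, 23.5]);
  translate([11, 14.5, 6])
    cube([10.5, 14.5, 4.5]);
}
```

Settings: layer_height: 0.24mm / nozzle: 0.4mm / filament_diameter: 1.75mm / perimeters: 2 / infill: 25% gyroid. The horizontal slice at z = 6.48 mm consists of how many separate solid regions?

2

At z = 6.48 mm: the cube is present — its section is the full 11×6 rectangle; the cube at (11, 14.5) is present — its section is the full 10.5×14.5 rectangle; Merging all regions: the 2 present regions are separate (no shared area or edge), so areas and boundary lengths simply add and each stays a separate island — 2 connected regions. The result has 2 disconnected regions.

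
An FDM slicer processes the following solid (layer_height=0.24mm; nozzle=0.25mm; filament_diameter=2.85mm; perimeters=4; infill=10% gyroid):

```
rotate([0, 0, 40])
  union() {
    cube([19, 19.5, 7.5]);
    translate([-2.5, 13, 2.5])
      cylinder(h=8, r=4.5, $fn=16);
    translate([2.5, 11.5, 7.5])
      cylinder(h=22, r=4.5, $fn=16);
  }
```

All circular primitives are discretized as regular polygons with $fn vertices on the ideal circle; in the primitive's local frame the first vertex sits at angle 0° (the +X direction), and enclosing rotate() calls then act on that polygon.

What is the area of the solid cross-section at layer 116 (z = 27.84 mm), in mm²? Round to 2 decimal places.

At z = 27.84 mm: the cube is not intersected at this z (z outside [0, 7.5]); the cylinder at (-2.5, 13) does not reach this height (z outside [2.5, 10.5]); the r=4.5 cylinder at (2.5, 11.5) contributes a regular 16-gon of circumradius 4.5 (area = (16/2)·4.500²·sin(360°/16) = 61.99 mm²); Merging all regions: only the r=4.5 cylinder at (2.5, 11.5) is present, so the union is just that shape — area = 61.99 mm²; (rotated 40° about Z; rotation is an isometry so areas/perimeters/island counts are preserved). Overall, the cross-section is a single solid region. Net area = 61.99 mm².

61.99 mm²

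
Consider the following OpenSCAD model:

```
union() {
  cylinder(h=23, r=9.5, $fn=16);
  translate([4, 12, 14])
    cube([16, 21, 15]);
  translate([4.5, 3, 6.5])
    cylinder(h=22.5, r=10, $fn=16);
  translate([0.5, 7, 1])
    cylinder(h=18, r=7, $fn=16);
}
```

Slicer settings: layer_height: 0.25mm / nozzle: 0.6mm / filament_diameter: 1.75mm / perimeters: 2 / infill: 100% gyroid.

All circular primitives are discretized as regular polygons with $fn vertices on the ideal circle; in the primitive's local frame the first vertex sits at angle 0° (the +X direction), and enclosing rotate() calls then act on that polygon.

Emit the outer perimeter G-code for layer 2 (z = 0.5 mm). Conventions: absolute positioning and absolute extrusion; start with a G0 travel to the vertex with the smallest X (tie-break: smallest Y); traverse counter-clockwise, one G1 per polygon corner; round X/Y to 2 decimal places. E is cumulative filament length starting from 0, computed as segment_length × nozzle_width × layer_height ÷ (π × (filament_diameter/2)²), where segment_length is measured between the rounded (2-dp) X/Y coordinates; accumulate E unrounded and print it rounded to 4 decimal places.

G0 X-9.50 Y0.00 Z0.50
G1 X-8.78 Y-3.64 E0.2314
G1 X-6.72 Y-6.72 E0.4625
G1 X-3.64 Y-8.78 E0.6936
G1 X0.00 Y-9.50 E0.9250
G1 X3.64 Y-8.78 E1.1564
G1 X6.72 Y-6.72 E1.3874
G1 X8.78 Y-3.64 E1.6185
G1 X9.50 Y0.00 E1.8499
G1 X8.78 Y3.64 E2.0813
G1 X6.72 Y6.72 E2.3124
G1 X3.64 Y8.78 E2.5435
G1 X0.00 Y9.50 E2.7749
G1 X-3.64 Y8.78 E3.0063
G1 X-6.72 Y6.72 E3.2373
G1 X-8.78 Y3.64 E3.4684
G1 X-9.50 Y0.00 E3.6998

At z = 0.5 mm: the r=9.5 cylinder gives a regular 16-gon of circumradius 9.5 (constant along its height); the cube at (4, 12) is not intersected at this z (z outside [14, 29]); the cylinder at (4.5, 3) is absent (z outside [6.5, 29]); the cylinder at (0.5, 7) does not reach this height (z outside [1, 19]); Taking the union: only the r=9.5 cylinder is present, so the union is just that shape — 1 connected region. The outline is a single polygon with 16 vertices. Extrusion per mm of travel: 0.6 × 0.25 / (π × 0.875²) = 0.062363. Accumulating E over each segment gives final E = 3.6998.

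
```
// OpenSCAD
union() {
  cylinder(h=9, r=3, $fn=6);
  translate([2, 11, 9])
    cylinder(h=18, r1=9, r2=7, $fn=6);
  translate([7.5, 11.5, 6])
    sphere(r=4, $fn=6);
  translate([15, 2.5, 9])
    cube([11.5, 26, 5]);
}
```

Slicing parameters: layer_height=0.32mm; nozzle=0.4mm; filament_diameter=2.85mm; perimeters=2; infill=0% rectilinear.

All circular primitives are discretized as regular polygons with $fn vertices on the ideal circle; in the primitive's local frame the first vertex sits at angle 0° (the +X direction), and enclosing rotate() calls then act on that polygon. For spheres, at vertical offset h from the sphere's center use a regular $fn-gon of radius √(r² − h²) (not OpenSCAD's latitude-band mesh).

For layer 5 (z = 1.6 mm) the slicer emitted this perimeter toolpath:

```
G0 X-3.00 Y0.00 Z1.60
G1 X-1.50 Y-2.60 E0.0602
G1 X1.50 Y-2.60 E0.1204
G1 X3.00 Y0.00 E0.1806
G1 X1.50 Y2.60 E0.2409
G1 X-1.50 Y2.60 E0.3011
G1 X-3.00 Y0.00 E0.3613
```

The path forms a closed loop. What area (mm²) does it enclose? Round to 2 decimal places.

Apply the shoelace formula to the sequence of (X, Y) vertices; enclosed area = 23.40 mm².

23.40 mm²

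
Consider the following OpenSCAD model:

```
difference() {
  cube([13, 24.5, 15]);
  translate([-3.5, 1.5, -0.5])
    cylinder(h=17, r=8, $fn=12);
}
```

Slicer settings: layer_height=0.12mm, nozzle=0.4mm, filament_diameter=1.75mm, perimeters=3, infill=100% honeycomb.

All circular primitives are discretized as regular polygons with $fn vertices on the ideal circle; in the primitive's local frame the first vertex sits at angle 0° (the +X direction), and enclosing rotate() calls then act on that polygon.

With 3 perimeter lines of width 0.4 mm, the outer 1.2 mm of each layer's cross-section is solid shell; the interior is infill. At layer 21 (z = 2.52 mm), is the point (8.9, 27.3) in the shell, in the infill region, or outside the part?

outside

At z = 2.52 mm: the cube is present — its section is the full 13×24.5 rectangle; the r=8 cylinder at (-3.5, 1.5) gives a regular 12-gon of circumradius 8 (constant along its height); Taking the first minus the rest: starting from the 13×24.5 cube, the r=8 cylinder at (-3.5, 1.5) partially overlaps it — only the 28.09 mm² overlap (of its 192.00 mm²) is removed, clipping the outline — 1 connected region. Overall, the cross-section is a single solid region. The nearest boundary edge runs (0.00, 24.50)→(13.00, 24.50); distance from the point to it = 2.80 mm. The point is not inside any of the regions above, so it lies outside the cross-section (2.80 mm from the nearest boundary).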